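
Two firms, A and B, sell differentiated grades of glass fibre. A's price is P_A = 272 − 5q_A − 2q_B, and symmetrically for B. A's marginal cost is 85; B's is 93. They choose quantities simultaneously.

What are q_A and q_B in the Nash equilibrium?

Firm A's profit: π = q_A(272 − 5q_A − 2q_B) − 85q_A.
∂π/∂q_A = 187 − 10q_A − 2q_B = 0 ⇒ q_A = 18.7 − 0.2q_B.
Similarly q_B = 17.9 − 0.2q_A.
Substituting the second reaction function into the first: q_A = 18.7 − 0.2(17.9 − 0.2q_A), which gives 0.96q_A = 15.12 ⇒ q_A = 15.75.
Then q_B = 17.9 − 0.2·15.75 = 14.75.

15.75, 14.75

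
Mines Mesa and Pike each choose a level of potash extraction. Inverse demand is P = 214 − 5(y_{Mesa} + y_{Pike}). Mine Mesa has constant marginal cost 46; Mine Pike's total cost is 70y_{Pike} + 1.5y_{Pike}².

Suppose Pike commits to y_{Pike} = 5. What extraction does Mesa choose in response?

14.3

Mine Mesa's profit: π = y_{Mesa}(214 − 5(y_{Mesa} + y_{Pike})) − 46y_{Mesa}.
∂π/∂y_{Mesa} = 168 − 10y_{Mesa} − 5y_{Pike} = 0, so y_{Mesa} = 16.8 − 0.5y_{Pike}.
At y_{Pike} = 5: y_{Mesa} = 16.8 − 0.5·5 = 14.3.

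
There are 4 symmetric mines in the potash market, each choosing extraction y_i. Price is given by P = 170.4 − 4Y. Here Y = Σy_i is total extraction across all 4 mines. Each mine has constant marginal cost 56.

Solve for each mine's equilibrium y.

5.72

A representative mine's profit is π_i = y_i(170.4 − 4Y) − 56y_i, with Y = y_i + Σ_{j≠i} y_j.
First-order condition: 114.4 − 8y_i − 4Σ_{j≠i} y_j = 0.
Imposing symmetry (y_j = y for all j) turns Σ_{j≠i} y_j into 3y, so 114.4 = 20y and y = 5.72.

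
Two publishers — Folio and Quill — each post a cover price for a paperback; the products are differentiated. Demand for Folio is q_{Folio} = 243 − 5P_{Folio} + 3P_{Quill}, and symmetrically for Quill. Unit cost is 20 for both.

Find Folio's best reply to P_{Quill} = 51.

Folio's profit: π = (P_{Folio} − 20)(243 − 5P_{Folio} + 3P_{Quill}).
∂π/∂P_{Folio} = 343 − 10P_{Folio} + 3P_{Quill} = 0 ⇒ P_{Folio} = 34.3 + 0.3P_{Quill}.
At P_{Quill} = 51: P_{Folio} = 34.3 + 0.3·51 = 49.6.

49.6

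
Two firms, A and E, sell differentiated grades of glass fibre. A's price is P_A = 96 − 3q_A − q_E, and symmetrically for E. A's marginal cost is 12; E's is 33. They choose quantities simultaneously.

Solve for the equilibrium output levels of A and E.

Firm A's profit: π = q_A(96 − 3q_A − q_E) − 12q_A.
∂π/∂q_A = 84 − 6q_A − q_E = 0 ⇒ q_A = 14 − (1/6)q_E.
Similarly q_E = 10.5 − (1/6)q_A.
Substituting the second reaction function into the first: q_A = 14 − (1/6)(10.5 − (1/6)q_A), which gives (35/36)q_A = 12.25 ⇒ q_A = 12.6.
Then q_E = 10.5 − (1/6)·12.6 = 8.4.

12.6, 8.4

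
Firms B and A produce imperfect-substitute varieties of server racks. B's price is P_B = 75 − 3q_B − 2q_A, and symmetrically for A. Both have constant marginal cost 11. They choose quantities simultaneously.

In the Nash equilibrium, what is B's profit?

192

Firm B's profit: π = q_B(75 − 3q_B − 2q_A) − 11q_B.
∂π/∂q_B = 64 − 6q_B − 2q_A = 0 ⇒ q_B = 32/3 − (1/3)q_A.
Setting q_B = q_A in the reaction function: q_B = 32/3 − (1/3)q_B, so q_B = (32/3) / (4/3) = 8.
P_B = 75 − 3·8 − 2·8 = 35.
Profit = (35 − 11)·8 = 192.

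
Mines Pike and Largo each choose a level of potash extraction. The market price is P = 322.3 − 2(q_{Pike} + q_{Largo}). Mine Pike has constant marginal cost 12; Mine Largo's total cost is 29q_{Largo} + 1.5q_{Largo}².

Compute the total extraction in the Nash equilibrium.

89.0875

Mine Pike's profit: π = q_{Pike}(322.3 − 2(q_{Pike} + q_{Largo})) − 12q_{Pike}.
∂π/∂q_{Pike} = 310.3 − 4q_{Pike} − 2q_{Largo} = 0, so q_{Pike} = 77.575 − 0.5q_{Largo}.
For Largo: ∂π/∂q_{Largo} = 293.3 − 7q_{Largo} − 2q_{Pike} = 0 ⇒ q_{Largo} = 41.9 − (2/7)q_{Pike}.
Plugging q_{Largo} into Pike's best response: q_{Pike} = 77.575 − 0.5(41.9 − (2/7)q_{Pike}) ⇒ (6/7)q_{Pike} = 56.625, so q_{Pike} = 66.0625.
Then q_{Largo} = 41.9 − (2/7)·66.0625 = 23.025.
Total extraction: 66.0625 + 23.025 = 89.0875.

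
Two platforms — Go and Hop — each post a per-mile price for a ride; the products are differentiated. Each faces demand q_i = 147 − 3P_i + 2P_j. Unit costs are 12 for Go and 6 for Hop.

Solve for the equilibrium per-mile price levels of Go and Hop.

Go's profit: π = (P_{Go} − 12)(147 − 3P_{Go} + 2P_{Hop}).
∂π/∂P_{Go} = 183 − 6P_{Go} + 2P_{Hop} = 0 ⇒ P_{Go} = 30.5 + (1/3)P_{Hop}.
Similarly P_{Hop} = 27.5 + (1/3)P_{Go}.
Substituting the second reaction function into the first: P_{Go} = 30.5 + (1/3)(27.5 + (1/3)P_{Go}), which gives (8/9)P_{Go} = 119/3 ⇒ P_{Go} = 44.625.
Then P_{Hop} = 27.5 + (1/3)·44.625 = 42.375.

44.625, 42.375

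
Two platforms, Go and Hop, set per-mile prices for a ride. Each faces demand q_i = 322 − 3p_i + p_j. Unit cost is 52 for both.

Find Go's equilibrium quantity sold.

Go's profit: π = (p_{Go} − 52)(322 − 3p_{Go} + p_{Hop}).
∂π/∂p_{Go} = 478 − 6p_{Go} + p_{Hop} = 0 ⇒ p_{Go} = 239/3 + (1/6)p_{Hop}.
Setting p_{Go} = p_{Hop} in the reaction function: p_{Go} = 239/3 + (1/6)p_{Go}, so p_{Go} = (239/3) / (5/6) = 95.6.
q_{Go} = 322 − 3·95.6 + 95.6 = 130.8.

130.8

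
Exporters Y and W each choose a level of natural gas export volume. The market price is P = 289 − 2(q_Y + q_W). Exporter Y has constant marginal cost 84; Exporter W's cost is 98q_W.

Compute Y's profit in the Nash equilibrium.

2664.5

Exporter Y's profit: π = q_Y(289 − 2(q_Y + q_W)) − 84q_Y.
∂π/∂q_Y = 205 − 4q_Y − 2q_W = 0, so q_Y = 51.25 − 0.5q_W.
By the same steps for W: q_W = 47.75 − 0.5q_Y.
Plugging q_W into Y's best response: q_Y = 51.25 − 0.5(47.75 − 0.5q_Y) ⇒ 0.75q_Y = 27.375, so q_Y = 36.5.
Then q_W = 47.75 − 0.5·36.5 = 29.5.
Price P = 289 − 2·66 = 157.
Y's profit: (157 − 84)·36.5 = 2664.5.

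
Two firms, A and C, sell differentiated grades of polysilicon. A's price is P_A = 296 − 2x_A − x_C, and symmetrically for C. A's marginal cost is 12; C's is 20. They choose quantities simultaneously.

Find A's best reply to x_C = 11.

68.25

Firm A's profit: π = x_A(296 − 2x_A − x_C) − 12x_A.
∂π/∂x_A = 284 − 4x_A − x_C = 0 ⇒ x_A = 71 − 0.25x_C.
At x_C = 11: x_A = 71 − 0.25·11 = 68.25.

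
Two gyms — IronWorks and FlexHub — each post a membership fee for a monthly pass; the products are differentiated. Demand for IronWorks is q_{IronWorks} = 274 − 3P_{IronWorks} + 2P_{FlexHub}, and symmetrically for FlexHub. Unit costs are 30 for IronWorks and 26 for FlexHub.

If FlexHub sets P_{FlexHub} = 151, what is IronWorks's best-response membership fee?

111

IronWorks's profit: π = (P_{IronWorks} − 30)(274 − 3P_{IronWorks} + 2P_{FlexHub}).
∂π/∂P_{IronWorks} = 364 − 6P_{IronWorks} + 2P_{FlexHub} = 0 ⇒ P_{IronWorks} = 182/3 + (1/3)P_{FlexHub}.
At P_{FlexHub} = 151: P_{IronWorks} = 182/3 + (1/3)·151 = 111.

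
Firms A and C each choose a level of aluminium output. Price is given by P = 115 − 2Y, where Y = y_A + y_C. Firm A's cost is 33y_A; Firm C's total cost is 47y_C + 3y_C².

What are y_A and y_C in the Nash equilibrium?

19, 3

Firm A's profit: π = y_A(115 − 2(y_A + y_C)) − 33y_A.
∂π/∂y_A = 82 − 4y_A − 2y_C = 0, so y_A = 20.5 − 0.5y_C.
For C: ∂π/∂y_C = 68 − 10y_C − 2y_A = 0 ⇒ y_C = 6.8 − 0.2y_A.
Plugging y_C into A's best response: y_A = 20.5 − 0.5(6.8 − 0.2y_A) ⇒ 0.9y_A = 17.1, so y_A = 19.
Then y_C = 6.8 − 0.2·19 = 3.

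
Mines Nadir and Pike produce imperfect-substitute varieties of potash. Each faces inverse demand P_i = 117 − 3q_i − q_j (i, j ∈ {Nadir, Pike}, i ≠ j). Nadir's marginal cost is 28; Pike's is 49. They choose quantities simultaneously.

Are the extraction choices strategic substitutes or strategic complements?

strategic substitutes

Mine Nadir's profit: π = q_{Nadir}(117 − 3q_{Nadir} − q_{Pike}) − 28q_{Nadir}.
∂π/∂q_{Nadir} = 89 − 6q_{Nadir} − q_{Pike} = 0 ⇒ q_{Nadir} = 89/6 − (1/6)q_{Pike}.
The best-response slope dq_{Nadir}/dq_{Pike} = −1/6 < 0: the reaction function is downward-sloping, so the choices are strategic substitutes.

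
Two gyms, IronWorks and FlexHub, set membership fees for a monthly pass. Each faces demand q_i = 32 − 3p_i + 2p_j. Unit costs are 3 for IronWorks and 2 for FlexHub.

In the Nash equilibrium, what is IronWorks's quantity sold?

21.1875

IronWorks's profit: π = (p_{IronWorks} − 3)(32 − 3p_{IronWorks} + 2p_{FlexHub}).
∂π/∂p_{IronWorks} = 41 − 6p_{IronWorks} + 2p_{FlexHub} = 0 ⇒ p_{IronWorks} = 41/6 + (1/3)p_{FlexHub}.
Similarly p_{FlexHub} = 19/3 + (1/3)p_{IronWorks}.
Solving the two reaction functions simultaneously: (1 − (1/3)(1/3))p_{IronWorks} = 41/6 + (1/3)·(19/3), so (8/9)p_{IronWorks} = 161/18 and p_{IronWorks} = 10.0625.
Then p_{FlexHub} = 19/3 + (1/3)·10.0625 = 9.6875.
q_{IronWorks} = 32 − 3·10.0625 + 2·9.6875 = 21.1875.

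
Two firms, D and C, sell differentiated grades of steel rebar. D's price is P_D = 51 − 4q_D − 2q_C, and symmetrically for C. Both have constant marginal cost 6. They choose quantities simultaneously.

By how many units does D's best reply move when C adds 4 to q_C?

Firm D's profit: π = q_D(51 − 4q_D − 2q_C) − 6q_D.
∂π/∂q_D = 45 − 8q_D − 2q_C = 0 ⇒ q_D = 5.625 − 0.25q_C.
The reaction-function slope is −0.25, so a 4-unit rise in q_C moves q_D by −0.25 × 4 = −1. D's best response falls — the actions are strategic substitutes.

-1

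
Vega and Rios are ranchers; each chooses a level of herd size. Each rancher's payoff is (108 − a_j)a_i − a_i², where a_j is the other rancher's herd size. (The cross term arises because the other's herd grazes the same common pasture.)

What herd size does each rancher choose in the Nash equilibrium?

Vega's payoff is (108 − a_R)a_V − a_V².
∂π/∂a_V = 108 − a_R − 2a_V = 0, so a_V = 54 − 0.5a_R.
By symmetry a_R = a_V; substituting into the reaction function, 1.5a_V = 54 and a_V = 36.

36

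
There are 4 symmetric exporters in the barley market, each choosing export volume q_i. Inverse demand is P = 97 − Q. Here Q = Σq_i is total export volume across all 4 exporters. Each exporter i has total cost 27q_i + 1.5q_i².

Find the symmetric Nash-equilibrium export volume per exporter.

A representative exporter's profit is π_i = q_i(97 − Q) − 27q_i − 1.5q_i², with Q = q_i + Σ_{j≠i} q_j.
First-order condition: 70 − 5q_i − Σ_{j≠i} q_j = 0.
With identical exporters, set every q_j = q: then 70 − 5q − 3q = 0, i.e. q = 70/8 = 8.75.

8.75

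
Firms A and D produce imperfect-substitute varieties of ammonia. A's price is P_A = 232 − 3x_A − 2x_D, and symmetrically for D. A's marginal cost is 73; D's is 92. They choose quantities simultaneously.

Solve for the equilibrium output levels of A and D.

Firm A's profit: π = x_A(232 − 3x_A − 2x_D) − 73x_A.
∂π/∂x_A = 159 − 6x_A − 2x_D = 0 ⇒ x_A = 26.5 − (1/3)x_D.
Similarly x_D = 70/3 − (1/3)x_A.
Solving the two reaction functions simultaneously: (1 − (−1/3)(−1/3))x_A = 26.5 − (1/3)·(70/3), so (8/9)x_A = 337/18 and x_A = 21.0625.
Then x_D = 70/3 − (1/3)·21.0625 = 16.3125.

21.0625, 16.3125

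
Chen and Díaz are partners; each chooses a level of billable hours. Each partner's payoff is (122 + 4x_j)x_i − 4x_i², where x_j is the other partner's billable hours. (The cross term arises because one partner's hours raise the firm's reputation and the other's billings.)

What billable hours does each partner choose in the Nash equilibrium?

Chen's payoff is (122 + 4x_D)x_C − 4x_C².
∂π/∂x_C = 122 + 4x_D − 8x_C = 0, so x_C = 15.25 + 0.5x_D.
Setting x_C = x_D in the reaction function: x_C = 15.25 + 0.5x_C, so x_C = 15.25 / 0.5 = 30.5.

30.5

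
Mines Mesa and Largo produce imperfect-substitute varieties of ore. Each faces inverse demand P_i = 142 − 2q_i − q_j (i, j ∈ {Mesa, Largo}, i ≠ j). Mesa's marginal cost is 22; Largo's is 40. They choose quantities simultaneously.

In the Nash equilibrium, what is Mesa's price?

Mine Mesa's profit: π = q_{Mesa}(142 − 2q_{Mesa} − q_{Largo}) − 22q_{Mesa}.
∂π/∂q_{Mesa} = 120 − 4q_{Mesa} − q_{Largo} = 0 ⇒ q_{Mesa} = 30 − 0.25q_{Largo}.
Similarly q_{Largo} = 25.5 − 0.25q_{Mesa}.
Substituting the second reaction function into the first: q_{Mesa} = 30 − 0.25(25.5 − 0.25q_{Mesa}), which gives 0.9375q_{Mesa} = 23.625 ⇒ q_{Mesa} = 25.2.
Then q_{Largo} = 25.5 − 0.25·25.2 = 19.2.
P_{Mesa} = 142 − 2·25.2 − 19.2 = 72.4.

72.4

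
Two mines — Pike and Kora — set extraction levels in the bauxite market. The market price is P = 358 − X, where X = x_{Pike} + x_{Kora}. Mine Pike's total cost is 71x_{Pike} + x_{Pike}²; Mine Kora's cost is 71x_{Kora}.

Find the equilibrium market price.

194

Mine Pike's profit: π = x_{Pike}(358 − (x_{Pike} + x_{Kora})) − 71x_{Pike} − x_{Pike}².
∂π/∂x_{Pike} = 287 − 4x_{Pike} − x_{Kora} = 0, so x_{Pike} = 71.75 − 0.25x_{Kora}.
For Kora: ∂π/∂x_{Kora} = 287 − 2x_{Kora} − x_{Pike} = 0 ⇒ x_{Kora} = 143.5 − 0.5x_{Pike}.
Substituting the second reaction function into the first: x_{Pike} = 71.75 − 0.25(143.5 − 0.5x_{Pike}), which gives 0.875x_{Pike} = 35.875 ⇒ x_{Pike} = 41.
Then x_{Kora} = 143.5 − 0.5·41 = 123.
Equilibrium price: P = 358 − 164 = 194.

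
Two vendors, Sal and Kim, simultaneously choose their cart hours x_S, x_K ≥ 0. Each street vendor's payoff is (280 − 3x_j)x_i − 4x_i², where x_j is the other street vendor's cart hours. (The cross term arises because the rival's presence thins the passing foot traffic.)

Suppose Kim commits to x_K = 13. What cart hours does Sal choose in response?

Sal's payoff is (280 − 3x_K)x_S − 4x_S².
∂π/∂x_S = 280 − 3x_K − 8x_S = 0, so x_S = 35 − 0.375x_K.
At x_K = 13: x_S = 35 − 0.375·13 = 30.125.

30.125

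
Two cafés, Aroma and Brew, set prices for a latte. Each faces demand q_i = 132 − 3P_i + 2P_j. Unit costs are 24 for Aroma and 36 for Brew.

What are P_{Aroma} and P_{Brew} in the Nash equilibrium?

Aroma's profit: π = (P_{Aroma} − 24)(132 − 3P_{Aroma} + 2P_{Brew}).
∂π/∂P_{Aroma} = 204 − 6P_{Aroma} + 2P_{Brew} = 0 ⇒ P_{Aroma} = 34 + (1/3)P_{Brew}.
Similarly P_{Brew} = 40 + (1/3)P_{Aroma}.
Solving the two reaction functions simultaneously: (1 − (1/3)(1/3))P_{Aroma} = 34 + (1/3)·40, so (8/9)P_{Aroma} = 142/3 and P_{Aroma} = 53.25.
Then P_{Brew} = 40 + (1/3)·53.25 = 57.75.

53.25, 57.75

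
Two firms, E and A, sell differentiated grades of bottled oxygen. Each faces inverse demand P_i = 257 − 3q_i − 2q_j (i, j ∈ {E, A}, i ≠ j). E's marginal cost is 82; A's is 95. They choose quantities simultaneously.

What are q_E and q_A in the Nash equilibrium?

Firm E's profit: π = q_E(257 − 3q_E − 2q_A) − 82q_E.
∂π/∂q_E = 175 − 6q_E − 2q_A = 0 ⇒ q_E = 175/6 − (1/3)q_A.
Similarly q_A = 27 − (1/3)q_E.
Solving the two reaction functions simultaneously: (1 − (−1/3)(−1/3))q_E = 175/6 − (1/3)·27, so (8/9)q_E = 121/6 and q_E = 22.6875.
Then q_A = 27 − (1/3)·22.6875 = 19.4375.

22.6875, 19.4375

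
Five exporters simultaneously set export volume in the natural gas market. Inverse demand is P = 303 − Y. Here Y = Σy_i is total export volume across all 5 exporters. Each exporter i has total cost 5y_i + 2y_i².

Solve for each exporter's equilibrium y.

29.8

A representative exporter's profit is π_i = y_i(303 − Y) − 5y_i − 2y_i², with Y = y_i + Σ_{j≠i} y_j.
First-order condition: 298 − 6y_i − Σ_{j≠i} y_j = 0.
In a symmetric equilibrium every exporter chooses the same y, so Σ_{j≠i} y_j = 4y. The condition becomes 298 − 10y = 0, giving y = 298/10 = 29.8.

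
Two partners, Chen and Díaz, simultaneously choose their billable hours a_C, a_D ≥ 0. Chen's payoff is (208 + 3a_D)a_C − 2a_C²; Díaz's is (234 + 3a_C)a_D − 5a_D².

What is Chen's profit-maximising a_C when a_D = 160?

172

Expanding Chen's payoff: 208a_C + 3a_Da_C − 2a_C².
∂π/∂a_C = 208 + 3a_D − 4a_C = 0, so a_C = 52 + 0.75a_D.
At a_D = 160: a_C = 52 + 0.75·160 = 172.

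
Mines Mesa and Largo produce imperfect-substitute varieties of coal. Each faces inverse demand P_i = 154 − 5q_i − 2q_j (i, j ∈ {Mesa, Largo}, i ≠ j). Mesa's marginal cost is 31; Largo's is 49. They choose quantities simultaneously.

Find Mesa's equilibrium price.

84.125

Mine Mesa's profit: π = q_{Mesa}(154 − 5q_{Mesa} − 2q_{Largo}) − 31q_{Mesa}.
∂π/∂q_{Mesa} = 123 − 10q_{Mesa} − 2q_{Largo} = 0 ⇒ q_{Mesa} = 12.3 − 0.2q_{Largo}.
Similarly q_{Largo} = 10.5 − 0.2q_{Mesa}.
Substituting the second reaction function into the first: q_{Mesa} = 12.3 − 0.2(10.5 − 0.2q_{Mesa}), which gives 0.96q_{Mesa} = 10.2 ⇒ q_{Mesa} = 10.625.
Then q_{Largo} = 10.5 − 0.2·10.625 = 8.375.
P_{Mesa} = 154 − 5·10.625 − 2·8.375 = 84.125.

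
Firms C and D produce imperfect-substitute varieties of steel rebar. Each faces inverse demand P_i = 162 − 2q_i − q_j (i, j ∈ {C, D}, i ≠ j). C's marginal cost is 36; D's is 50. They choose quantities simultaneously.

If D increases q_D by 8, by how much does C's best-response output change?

-2

Firm C's profit: π = q_C(162 − 2q_C − q_D) − 36q_C.
∂π/∂q_C = 126 − 4q_C − q_D = 0 ⇒ q_C = 31.5 − 0.25q_D.
The reaction-function slope is −0.25, so an 8-unit rise in q_D moves q_C by −0.25 × 8 = −2. C's best response falls — the actions are strategic substitutes.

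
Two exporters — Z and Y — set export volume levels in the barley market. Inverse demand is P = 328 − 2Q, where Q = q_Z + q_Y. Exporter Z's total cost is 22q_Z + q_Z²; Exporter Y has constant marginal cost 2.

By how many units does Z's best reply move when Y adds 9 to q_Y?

-3

Exporter Z's profit: π = q_Z(328 − 2(q_Z + q_Y)) − 22q_Z − q_Z².
∂π/∂q_Z = 306 − 6q_Z − 2q_Y = 0, so q_Z = 51 − (1/3)q_Y.
The reaction-function slope is −1/3, so a 9-unit rise in q_Y moves q_Z by −1/3 × 9 = −3. Z's best response falls — the actions are strategic substitutes.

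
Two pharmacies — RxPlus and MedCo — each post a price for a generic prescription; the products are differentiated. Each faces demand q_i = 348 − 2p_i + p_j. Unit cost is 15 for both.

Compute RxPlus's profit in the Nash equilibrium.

RxPlus's profit: π = (p_{RxPlus} − 15)(348 − 2p_{RxPlus} + p_{MedCo}).
∂π/∂p_{RxPlus} = 378 − 4p_{RxPlus} + p_{MedCo} = 0 ⇒ p_{RxPlus} = 94.5 + 0.25p_{MedCo}.
The game is symmetric, so in equilibrium p_{MedCo} = p_{RxPlus}: the reaction function gives 0.75p_{RxPlus} = 94.5, hence p_{RxPlus} = 126.
q_{RxPlus} = 348 − 2·126 + 126 = 222.
Profit = (126 − 15)·222 = 24642.

24642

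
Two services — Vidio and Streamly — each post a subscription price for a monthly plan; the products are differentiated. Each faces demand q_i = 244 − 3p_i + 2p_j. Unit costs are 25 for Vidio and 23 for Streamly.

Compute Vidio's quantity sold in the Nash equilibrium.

Vidio's profit: π = (p_{Vidio} − 25)(244 − 3p_{Vidio} + 2p_{Streamly}).
∂π/∂p_{Vidio} = 319 − 6p_{Vidio} + 2p_{Streamly} = 0 ⇒ p_{Vidio} = 319/6 + (1/3)p_{Streamly}.
Similarly p_{Streamly} = 313/6 + (1/3)p_{Vidio}.
Substituting the second reaction function into the first: p_{Vidio} = 319/6 + (1/3)(313/6 + (1/3)p_{Vidio}), which gives (8/9)p_{Vidio} = 635/9 ⇒ p_{Vidio} = 79.375.
Then p_{Streamly} = 313/6 + (1/3)·79.375 = 78.625.
q_{Vidio} = 244 − 3·79.375 + 2·78.625 = 163.125.

163.125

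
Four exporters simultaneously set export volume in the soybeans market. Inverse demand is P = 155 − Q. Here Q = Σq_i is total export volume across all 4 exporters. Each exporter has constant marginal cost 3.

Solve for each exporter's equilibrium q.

A representative exporter's profit is π_i = q_i(155 − Q) − 3q_i, with Q = q_i + Σ_{j≠i} q_j.
First-order condition: 152 − 2q_i − Σ_{j≠i} q_j = 0.
In a symmetric equilibrium every exporter chooses the same q, so Σ_{j≠i} q_j = 3q. The condition becomes 152 − 5q = 0, giving q = 152/5 = 30.4.

30.4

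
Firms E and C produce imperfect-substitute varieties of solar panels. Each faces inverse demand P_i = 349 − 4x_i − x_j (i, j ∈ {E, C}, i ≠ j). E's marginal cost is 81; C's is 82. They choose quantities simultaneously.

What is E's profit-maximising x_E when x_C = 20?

Firm E's profit: π = x_E(349 − 4x_E − x_C) − 81x_E.
∂π/∂x_E = 268 − 8x_E − x_C = 0 ⇒ x_E = 33.5 − 0.125x_C.
At x_C = 20: x_E = 33.5 − 0.125·20 = 31.

31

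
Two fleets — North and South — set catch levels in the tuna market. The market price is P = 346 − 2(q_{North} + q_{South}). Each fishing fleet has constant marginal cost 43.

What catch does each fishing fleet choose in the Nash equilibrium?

50.5

Fishing fleet North's profit: π = q_{North}(346 − 2(q_{North} + q_{South})) − 43q_{North}.
∂π/∂q_{North} = 303 − 4q_{North} − 2q_{South} = 0, so q_{North} = 75.75 − 0.5q_{South}.
Setting q_{North} = q_{South} in the reaction function: q_{North} = 75.75 − 0.5q_{North}, so q_{North} = 75.75 / 1.5 = 50.5.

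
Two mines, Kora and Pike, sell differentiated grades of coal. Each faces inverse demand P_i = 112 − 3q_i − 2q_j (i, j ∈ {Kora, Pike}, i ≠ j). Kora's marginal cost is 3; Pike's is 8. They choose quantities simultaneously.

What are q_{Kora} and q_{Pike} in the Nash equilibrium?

Mine Kora's profit: π = q_{Kora}(112 − 3q_{Kora} − 2q_{Pike}) − 3q_{Kora}.
∂π/∂q_{Kora} = 109 − 6q_{Kora} − 2q_{Pike} = 0 ⇒ q_{Kora} = 109/6 − (1/3)q_{Pike}.
Similarly q_{Pike} = 52/3 − (1/3)q_{Kora}.
Plugging q_{Pike} into Kora's best response: q_{Kora} = 109/6 − (1/3)(52/3 − (1/3)q_{Kora}) ⇒ (8/9)q_{Kora} = 223/18, so q_{Kora} = 13.9375.
Then q_{Pike} = 52/3 − (1/3)·13.9375 = 12.6875.

13.9375, 12.6875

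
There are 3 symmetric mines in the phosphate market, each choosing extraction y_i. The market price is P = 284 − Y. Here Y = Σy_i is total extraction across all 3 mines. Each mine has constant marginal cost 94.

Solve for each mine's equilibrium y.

47.5

A representative mine's profit is π_i = y_i(284 − Y) − 94y_i, with Y = y_i + Σ_{j≠i} y_j.
First-order condition: 190 − 2y_i − Σ_{j≠i} y_j = 0.
In a symmetric equilibrium every mine chooses the same y, so Σ_{j≠i} y_j = 2y. The condition becomes 190 − 4y = 0, giving y = 190/4 = 47.5.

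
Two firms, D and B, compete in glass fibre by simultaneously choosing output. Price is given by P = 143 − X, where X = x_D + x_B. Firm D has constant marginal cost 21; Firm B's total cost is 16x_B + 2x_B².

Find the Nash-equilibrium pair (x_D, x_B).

55, 12

Firm D's profit: π = x_D(143 − (x_D + x_B)) − 21x_D.
∂π/∂x_D = 122 − 2x_D − x_B = 0, so x_D = 61 − 0.5x_B.
For B: ∂π/∂x_B = 127 − 6x_B − x_D = 0 ⇒ x_B = 127/6 − (1/6)x_D.
Plugging x_B into D's best response: x_D = 61 − 0.5(127/6 − (1/6)x_D) ⇒ (11/12)x_D = 605/12, so x_D = 55.
Then x_B = 127/6 − (1/6)·55 = 12.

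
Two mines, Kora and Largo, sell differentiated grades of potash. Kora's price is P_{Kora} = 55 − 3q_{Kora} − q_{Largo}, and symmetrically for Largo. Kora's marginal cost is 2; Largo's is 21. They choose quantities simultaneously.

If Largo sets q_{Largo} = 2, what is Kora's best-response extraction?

8.5

Mine Kora's profit: π = q_{Kora}(55 − 3q_{Kora} − q_{Largo}) − 2q_{Kora}.
∂π/∂q_{Kora} = 53 − 6q_{Kora} − q_{Largo} = 0 ⇒ q_{Kora} = 53/6 − (1/6)q_{Largo}.
At q_{Largo} = 2: q_{Kora} = 53/6 − (1/6)·2 = 8.5.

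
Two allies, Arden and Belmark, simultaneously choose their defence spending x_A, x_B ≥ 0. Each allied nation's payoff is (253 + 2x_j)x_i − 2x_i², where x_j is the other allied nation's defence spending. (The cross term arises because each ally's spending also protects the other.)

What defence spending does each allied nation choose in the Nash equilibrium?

126.5

Arden's payoff is (253 + 2x_B)x_A − 2x_A².
∂π/∂x_A = 253 + 2x_B − 4x_A = 0, so x_A = 63.25 + 0.5x_B.
The game is symmetric, so in equilibrium x_B = x_A: the reaction function gives 0.5x_A = 63.25, hence x_A = 126.5.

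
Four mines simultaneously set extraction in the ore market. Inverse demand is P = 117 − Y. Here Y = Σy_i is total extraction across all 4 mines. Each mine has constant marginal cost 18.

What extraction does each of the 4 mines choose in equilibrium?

A representative mine's profit is π_i = y_i(117 − Y) − 18y_i, with Y = y_i + Σ_{j≠i} y_j.
First-order condition: 99 − 2y_i − Σ_{j≠i} y_j = 0.
Imposing symmetry (y_j = y for all j) turns Σ_{j≠i} y_j into 3y, so 99 = 5y and y = 19.8.

19.8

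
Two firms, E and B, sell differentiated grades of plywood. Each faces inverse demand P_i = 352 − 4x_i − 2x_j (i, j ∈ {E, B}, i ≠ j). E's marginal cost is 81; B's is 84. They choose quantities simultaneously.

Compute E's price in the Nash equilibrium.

189.8

Firm E's profit: π = x_E(352 − 4x_E − 2x_B) − 81x_E.
∂π/∂x_E = 271 − 8x_E − 2x_B = 0 ⇒ x_E = 33.875 − 0.25x_B.
Similarly x_B = 33.5 − 0.25x_E.
Solving the two reaction functions simultaneously: (1 − (−0.25)(−0.25))x_E = 33.875 − 0.25·33.5, so 0.9375x_E = 25.5 and x_E = 27.2.
Then x_B = 33.5 − 0.25·27.2 = 26.7.
P_E = 352 − 4·27.2 − 2·26.7 = 189.8.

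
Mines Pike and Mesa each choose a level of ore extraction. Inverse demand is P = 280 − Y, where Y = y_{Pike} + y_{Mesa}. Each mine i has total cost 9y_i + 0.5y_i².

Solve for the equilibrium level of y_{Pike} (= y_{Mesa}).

Mine Pike's profit: π = y_{Pike}(280 − (y_{Pike} + y_{Mesa})) − 9y_{Pike} − 0.5y_{Pike}².
∂π/∂y_{Pike} = 271 − 3y_{Pike} − y_{Mesa} = 0, so y_{Pike} = 271/3 − (1/3)y_{Mesa}.
The game is symmetric, so in equilibrium y_{Mesa} = y_{Pike}: the reaction function gives (4/3)y_{Pike} = 271/3, hence y_{Pike} = 67.75.

67.75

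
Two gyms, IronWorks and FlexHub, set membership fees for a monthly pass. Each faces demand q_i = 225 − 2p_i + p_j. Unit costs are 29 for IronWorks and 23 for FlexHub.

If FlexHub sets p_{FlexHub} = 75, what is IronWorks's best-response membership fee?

IronWorks's profit: π = (p_{IronWorks} − 29)(225 − 2p_{IronWorks} + p_{FlexHub}).
∂π/∂p_{IronWorks} = 283 − 4p_{IronWorks} + p_{FlexHub} = 0 ⇒ p_{IronWorks} = 70.75 + 0.25p_{FlexHub}.
At p_{FlexHub} = 75: p_{IronWorks} = 70.75 + 0.25·75 = 89.5.

89.5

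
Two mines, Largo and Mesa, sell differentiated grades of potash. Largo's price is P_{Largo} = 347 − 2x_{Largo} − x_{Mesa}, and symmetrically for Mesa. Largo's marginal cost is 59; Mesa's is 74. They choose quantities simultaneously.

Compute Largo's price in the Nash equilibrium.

Mine Largo's profit: π = x_{Largo}(347 − 2x_{Largo} − x_{Mesa}) − 59x_{Largo}.
∂π/∂x_{Largo} = 288 − 4x_{Largo} − x_{Mesa} = 0 ⇒ x_{Largo} = 72 − 0.25x_{Mesa}.
Similarly x_{Mesa} = 68.25 − 0.25x_{Largo}.
Substituting the second reaction function into the first: x_{Largo} = 72 − 0.25(68.25 − 0.25x_{Largo}), which gives 0.9375x_{Largo} = 54.9375 ⇒ x_{Largo} = 58.6.
Then x_{Mesa} = 68.25 − 0.25·58.6 = 53.6.
P_{Largo} = 347 − 2·58.6 − 53.6 = 176.2.

176.2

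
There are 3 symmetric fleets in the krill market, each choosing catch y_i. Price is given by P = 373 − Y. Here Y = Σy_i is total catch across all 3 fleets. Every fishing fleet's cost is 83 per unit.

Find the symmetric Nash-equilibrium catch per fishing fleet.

A representative fishing fleet's profit is π_i = y_i(373 − Y) − 83y_i, with Y = y_i + Σ_{j≠i} y_j.
First-order condition: 290 − 2y_i − Σ_{j≠i} y_j = 0.
Imposing symmetry (y_j = y for all j) turns Σ_{j≠i} y_j into 2y, so 290 = 4y and y = 72.5.

72.5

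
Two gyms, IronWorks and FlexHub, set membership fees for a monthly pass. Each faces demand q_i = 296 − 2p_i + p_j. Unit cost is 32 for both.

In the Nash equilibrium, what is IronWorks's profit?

15488

IronWorks's profit: π = (p_{IronWorks} − 32)(296 − 2p_{IronWorks} + p_{FlexHub}).
∂π/∂p_{IronWorks} = 360 − 4p_{IronWorks} + p_{FlexHub} = 0 ⇒ p_{IronWorks} = 90 + 0.25p_{FlexHub}.
Setting p_{IronWorks} = p_{FlexHub} in the reaction function: p_{IronWorks} = 90 + 0.25p_{IronWorks}, so p_{IronWorks} = 90 / 0.75 = 120.
q_{IronWorks} = 296 − 2·120 + 120 = 176.
Profit = (120 − 32)·176 = 15488.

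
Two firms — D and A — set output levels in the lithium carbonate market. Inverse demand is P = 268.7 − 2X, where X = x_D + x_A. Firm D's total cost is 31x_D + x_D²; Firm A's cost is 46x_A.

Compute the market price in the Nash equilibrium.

Firm D's profit: π = x_D(268.7 − 2(x_D + x_A)) − 31x_D − x_D².
∂π/∂x_D = 237.7 − 6x_D − 2x_A = 0, so x_D = 2377/60 − (1/3)x_A.
For A: ∂π/∂x_A = 222.7 − 4x_A − 2x_D = 0 ⇒ x_A = 55.675 − 0.5x_D.
Plugging x_A into D's best response: x_D = 2377/60 − (1/3)(55.675 − 0.5x_D) ⇒ (5/6)x_D = 2527/120, so x_D = 25.27.
Then x_A = 55.675 − 0.5·25.27 = 43.04.
Equilibrium price: P = 268.7 − 2·68.31 = 132.08.

132.08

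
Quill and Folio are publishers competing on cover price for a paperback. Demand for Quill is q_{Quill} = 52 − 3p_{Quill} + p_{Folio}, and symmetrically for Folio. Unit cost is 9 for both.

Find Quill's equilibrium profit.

Quill's profit: π = (p_{Quill} − 9)(52 − 3p_{Quill} + p_{Folio}).
∂π/∂p_{Quill} = 79 − 6p_{Quill} + p_{Folio} = 0 ⇒ p_{Quill} = 79/6 + (1/6)p_{Folio}.
Setting p_{Quill} = p_{Folio} in the reaction function: p_{Quill} = 79/6 + (1/6)p_{Quill}, so p_{Quill} = (79/6) / (5/6) = 15.8.
q_{Quill} = 52 − 3·15.8 + 15.8 = 20.4.
Profit = (15.8 − 9)·20.4 = 138.72.

138.72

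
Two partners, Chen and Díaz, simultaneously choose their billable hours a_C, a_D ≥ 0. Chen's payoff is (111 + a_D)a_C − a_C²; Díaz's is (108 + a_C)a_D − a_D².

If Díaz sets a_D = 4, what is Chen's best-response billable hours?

Expanding Chen's payoff: 111a_C + a_Da_C − a_C².
∂π/∂a_C = 111 + a_D − 2a_C = 0, so a_C = 55.5 + 0.5a_D.
At a_D = 4: a_C = 55.5 + 0.5·4 = 57.5.

57.5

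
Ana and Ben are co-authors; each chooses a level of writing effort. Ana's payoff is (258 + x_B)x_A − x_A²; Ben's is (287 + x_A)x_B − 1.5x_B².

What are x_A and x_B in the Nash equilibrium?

212.2, 166.4

Expanding Ana's payoff: 258x_A + x_Bx_A − x_A².
∂π/∂x_A = 258 + x_B − 2x_A = 0, so x_A = 129 + 0.5x_B.
Likewise for Ben: x_B = 287/3 + (1/3)x_A.
Substituting the second reaction function into the first: x_A = 129 + 0.5(287/3 + (1/3)x_A), which gives (5/6)x_A = 1061/6 ⇒ x_A = 212.2.
Then x_B = 287/3 + (1/3)·212.2 = 166.4.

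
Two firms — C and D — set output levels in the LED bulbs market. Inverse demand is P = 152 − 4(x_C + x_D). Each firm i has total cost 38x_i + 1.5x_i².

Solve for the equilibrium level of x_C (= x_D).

7.6

Firm C's profit: π = x_C(152 − 4(x_C + x_D)) − 38x_C − 1.5x_C².
∂π/∂x_C = 114 − 11x_C − 4x_D = 0, so x_C = 114/11 − (4/11)x_D.
By symmetry x_D = x_C; substituting into the reaction function, (15/11)x_C = 114/11 and x_C = 7.6.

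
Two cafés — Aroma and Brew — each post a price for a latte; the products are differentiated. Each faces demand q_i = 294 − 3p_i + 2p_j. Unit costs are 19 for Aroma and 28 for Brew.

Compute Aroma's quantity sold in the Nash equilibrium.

Aroma's profit: π = (p_{Aroma} − 19)(294 − 3p_{Aroma} + 2p_{Brew}).
∂π/∂p_{Aroma} = 351 − 6p_{Aroma} + 2p_{Brew} = 0 ⇒ p_{Aroma} = 58.5 + (1/3)p_{Brew}.
Similarly p_{Brew} = 63 + (1/3)p_{Aroma}.
Solving the two reaction functions simultaneously: (1 − (1/3)(1/3))p_{Aroma} = 58.5 + (1/3)·63, so (8/9)p_{Aroma} = 79.5 and p_{Aroma} = 89.4375.
Then p_{Brew} = 63 + (1/3)·89.4375 = 92.8125.
q_{Aroma} = 294 − 3·89.4375 + 2·92.8125 = 211.3125.

211.3125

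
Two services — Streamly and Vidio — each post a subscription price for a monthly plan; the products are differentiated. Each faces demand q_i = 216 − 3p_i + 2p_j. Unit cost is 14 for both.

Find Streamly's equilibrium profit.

Streamly's profit: π = (p_{Streamly} − 14)(216 − 3p_{Streamly} + 2p_{Vidio}).
∂π/∂p_{Streamly} = 258 − 6p_{Streamly} + 2p_{Vidio} = 0 ⇒ p_{Streamly} = 43 + (1/3)p_{Vidio}.
Setting p_{Streamly} = p_{Vidio} in the reaction function: p_{Streamly} = 43 + (1/3)p_{Streamly}, so p_{Streamly} = 43 / (2/3) = 64.5.
q_{Streamly} = 216 − 3·64.5 + 2·64.5 = 151.5.
Profit = (64.5 − 14)·151.5 = 7650.75.

7650.75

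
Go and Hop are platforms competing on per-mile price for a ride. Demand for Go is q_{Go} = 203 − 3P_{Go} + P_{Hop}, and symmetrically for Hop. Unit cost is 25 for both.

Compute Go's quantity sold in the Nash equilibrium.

91.8

Go's profit: π = (P_{Go} − 25)(203 − 3P_{Go} + P_{Hop}).
∂π/∂P_{Go} = 278 − 6P_{Go} + P_{Hop} = 0 ⇒ P_{Go} = 139/3 + (1/6)P_{Hop}.
Setting P_{Go} = P_{Hop} in the reaction function: P_{Go} = 139/3 + (1/6)P_{Go}, so P_{Go} = (139/3) / (5/6) = 55.6.
q_{Go} = 203 − 3·55.6 + 55.6 = 91.8.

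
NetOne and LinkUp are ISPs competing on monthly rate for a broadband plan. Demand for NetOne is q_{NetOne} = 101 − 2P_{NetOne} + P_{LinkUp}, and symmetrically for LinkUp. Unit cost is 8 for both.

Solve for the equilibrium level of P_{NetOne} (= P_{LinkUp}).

39

NetOne's profit: π = (P_{NetOne} − 8)(101 − 2P_{NetOne} + P_{LinkUp}).
∂π/∂P_{NetOne} = 117 − 4P_{NetOne} + P_{LinkUp} = 0 ⇒ P_{NetOne} = 29.25 + 0.25P_{LinkUp}.
The game is symmetric, so in equilibrium P_{LinkUp} = P_{NetOne}: the reaction function gives 0.75P_{NetOne} = 29.25, hence P_{NetOne} = 39.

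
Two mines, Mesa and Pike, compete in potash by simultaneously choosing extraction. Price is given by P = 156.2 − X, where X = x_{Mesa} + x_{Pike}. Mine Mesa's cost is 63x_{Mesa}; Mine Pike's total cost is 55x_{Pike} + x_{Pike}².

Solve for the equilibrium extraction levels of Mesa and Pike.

38.8, 15.6

Mine Mesa's profit: π = x_{Mesa}(156.2 − (x_{Mesa} + x_{Pike})) − 63x_{Mesa}.
∂π/∂x_{Mesa} = 93.2 − 2x_{Mesa} − x_{Pike} = 0, so x_{Mesa} = 46.6 − 0.5x_{Pike}.
For Pike: ∂π/∂x_{Pike} = 101.2 − 4x_{Pike} − x_{Mesa} = 0 ⇒ x_{Pike} = 25.3 − 0.25x_{Mesa}.
Solving the two reaction functions simultaneously: (1 − (−0.5)(−0.25))x_{Mesa} = 46.6 − 0.5·25.3, so 0.875x_{Mesa} = 33.95 and x_{Mesa} = 38.8.
Then x_{Pike} = 25.3 − 0.25·38.8 = 15.6.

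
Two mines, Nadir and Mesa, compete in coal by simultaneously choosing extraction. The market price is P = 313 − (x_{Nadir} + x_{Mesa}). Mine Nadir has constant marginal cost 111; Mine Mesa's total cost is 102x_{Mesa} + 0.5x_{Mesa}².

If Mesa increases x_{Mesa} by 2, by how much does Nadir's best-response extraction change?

Mine Nadir's profit: π = x_{Nadir}(313 − (x_{Nadir} + x_{Mesa})) − 111x_{Nadir}.
∂π/∂x_{Nadir} = 202 − 2x_{Nadir} − x_{Mesa} = 0, so x_{Nadir} = 101 − 0.5x_{Mesa}.
The reaction-function slope is −0.5, so a 2-unit rise in x_{Mesa} moves x_{Nadir} by −0.5 × 2 = −1. Nadir's best response falls — the actions are strategic substitutes.

-1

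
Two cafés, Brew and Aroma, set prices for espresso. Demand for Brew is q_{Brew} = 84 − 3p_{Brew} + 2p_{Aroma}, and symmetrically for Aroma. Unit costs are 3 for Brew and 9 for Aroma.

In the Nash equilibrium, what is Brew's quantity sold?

Brew's profit: π = (p_{Brew} − 3)(84 − 3p_{Brew} + 2p_{Aroma}).
∂π/∂p_{Brew} = 93 − 6p_{Brew} + 2p_{Aroma} = 0 ⇒ p_{Brew} = 15.5 + (1/3)p_{Aroma}.
Similarly p_{Aroma} = 18.5 + (1/3)p_{Brew}.
Plugging p_{Aroma} into Brew's best response: p_{Brew} = 15.5 + (1/3)(18.5 + (1/3)p_{Brew}) ⇒ (8/9)p_{Brew} = 65/3, so p_{Brew} = 24.375.
Then p_{Aroma} = 18.5 + (1/3)·24.375 = 26.625.
q_{Brew} = 84 − 3·24.375 + 2·26.625 = 64.125.

64.125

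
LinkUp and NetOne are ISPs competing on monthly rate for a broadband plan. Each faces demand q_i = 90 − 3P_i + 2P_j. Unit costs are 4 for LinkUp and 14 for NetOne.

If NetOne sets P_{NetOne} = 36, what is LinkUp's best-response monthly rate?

29

LinkUp's profit: π = (P_{LinkUp} − 4)(90 − 3P_{LinkUp} + 2P_{NetOne}).
∂π/∂P_{LinkUp} = 102 − 6P_{LinkUp} + 2P_{NetOne} = 0 ⇒ P_{LinkUp} = 17 + (1/3)P_{NetOne}.
At P_{NetOne} = 36: P_{LinkUp} = 17 + (1/3)·36 = 29.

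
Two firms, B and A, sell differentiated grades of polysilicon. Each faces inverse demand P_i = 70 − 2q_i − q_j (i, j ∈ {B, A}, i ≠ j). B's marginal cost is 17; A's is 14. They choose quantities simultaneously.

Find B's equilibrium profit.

Firm B's profit: π = q_B(70 − 2q_B − q_A) − 17q_B.
∂π/∂q_B = 53 − 4q_B − q_A = 0 ⇒ q_B = 13.25 − 0.25q_A.
Similarly q_A = 14 − 0.25q_B.
Solving the two reaction functions simultaneously: (1 − (−0.25)(−0.25))q_B = 13.25 − 0.25·14, so 0.9375q_B = 9.75 and q_B = 10.4.
Then q_A = 14 − 0.25·10.4 = 11.4.
P_B = 70 − 2·10.4 − 11.4 = 37.8.
Profit = (37.8 − 17)·10.4 = 216.32.

216.32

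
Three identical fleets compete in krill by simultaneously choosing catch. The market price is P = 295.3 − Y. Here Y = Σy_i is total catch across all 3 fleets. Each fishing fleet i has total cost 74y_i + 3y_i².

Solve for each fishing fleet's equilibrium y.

A representative fishing fleet's profit is π_i = y_i(295.3 − Y) − 74y_i − 3y_i², with Y = y_i + Σ_{j≠i} y_j.
First-order condition: 221.3 − 8y_i − Σ_{j≠i} y_j = 0.
Imposing symmetry (y_j = y for all j) turns Σ_{j≠i} y_j into 2y, so 221.3 = 10y and y = 22.13.

22.13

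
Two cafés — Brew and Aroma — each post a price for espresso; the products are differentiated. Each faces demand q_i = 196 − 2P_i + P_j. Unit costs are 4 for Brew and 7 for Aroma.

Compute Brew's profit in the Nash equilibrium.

Brew's profit: π = (P_{Brew} − 4)(196 − 2P_{Brew} + P_{Aroma}).
∂π/∂P_{Brew} = 204 − 4P_{Brew} + P_{Aroma} = 0 ⇒ P_{Brew} = 51 + 0.25P_{Aroma}.
Similarly P_{Aroma} = 52.5 + 0.25P_{Brew}.
Solving the two reaction functions simultaneously: (1 − (0.25)(0.25))P_{Brew} = 51 + 0.25·52.5, so 0.9375P_{Brew} = 64.125 and P_{Brew} = 68.4.
Then P_{Aroma} = 52.5 + 0.25·68.4 = 69.6.
q_{Brew} = 196 − 2·68.4 + 69.6 = 128.8.
Profit = (68.4 − 4)·128.8 = 8294.72.

8294.72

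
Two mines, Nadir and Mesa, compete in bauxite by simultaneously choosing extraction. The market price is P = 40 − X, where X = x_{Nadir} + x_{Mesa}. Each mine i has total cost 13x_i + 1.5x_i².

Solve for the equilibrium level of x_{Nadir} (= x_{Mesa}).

Mine Nadir's profit: π = x_{Nadir}(40 − (x_{Nadir} + x_{Mesa})) − 13x_{Nadir} − 1.5x_{Nadir}².
∂π/∂x_{Nadir} = 27 − 5x_{Nadir} − x_{Mesa} = 0, so x_{Nadir} = 5.4 − 0.2x_{Mesa}.
Setting x_{Nadir} = x_{Mesa} in the reaction function: x_{Nadir} = 5.4 − 0.2x_{Nadir}, so x_{Nadir} = 5.4 / 1.2 = 4.5.

4.5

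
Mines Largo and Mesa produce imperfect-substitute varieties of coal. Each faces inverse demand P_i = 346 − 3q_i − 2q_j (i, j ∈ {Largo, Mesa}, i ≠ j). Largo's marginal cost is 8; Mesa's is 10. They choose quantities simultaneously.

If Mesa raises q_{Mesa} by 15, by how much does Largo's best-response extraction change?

Mine Largo's profit: π = q_{Largo}(346 − 3q_{Largo} − 2q_{Mesa}) − 8q_{Largo}.
∂π/∂q_{Largo} = 338 − 6q_{Largo} − 2q_{Mesa} = 0 ⇒ q_{Largo} = 169/3 − (1/3)q_{Mesa}.
The reaction-function slope is −1/3, so a 15-unit rise in q_{Mesa} moves q_{Largo} by −1/3 × 15 = −5. Largo's best response falls — the actions are strategic substitutes.

-5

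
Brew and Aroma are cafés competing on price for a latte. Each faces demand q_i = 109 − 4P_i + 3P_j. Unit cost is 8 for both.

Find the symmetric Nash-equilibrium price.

28.2

Brew's profit: π = (P_{Brew} − 8)(109 − 4P_{Brew} + 3P_{Aroma}).
∂π/∂P_{Brew} = 141 − 8P_{Brew} + 3P_{Aroma} = 0 ⇒ P_{Brew} = 17.625 + 0.375P_{Aroma}.
Setting P_{Brew} = P_{Aroma} in the reaction function: P_{Brew} = 17.625 + 0.375P_{Brew}, so P_{Brew} = 17.625 / 0.625 = 28.2.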